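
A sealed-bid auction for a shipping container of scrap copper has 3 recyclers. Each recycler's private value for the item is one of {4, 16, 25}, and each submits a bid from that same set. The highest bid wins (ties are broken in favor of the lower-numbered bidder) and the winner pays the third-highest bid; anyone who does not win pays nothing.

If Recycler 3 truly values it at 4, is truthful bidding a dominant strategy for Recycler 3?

Check each profile of the others' bids and compare truth against every alternative bid.
Others bid (4, 4): truth gives 0, best alternative gives 0.
Others bid (4, 16): truth gives 0, best alternative gives 0.
Others bid (4, 25): truth gives 0, best alternative gives 0.
Others bid (16, 4): truth gives 0, best alternative gives 0.
Others bid (16, 16): truth gives 0, best alternative gives 0.
Others bid (16, 25): truth gives 0, best alternative gives 0.
(Remaining 3 profiles checked similarly; truth is weakly best in each.)
In every case the truthful bid is at least as good as any alternative, so it is a dominant strategy.

Yes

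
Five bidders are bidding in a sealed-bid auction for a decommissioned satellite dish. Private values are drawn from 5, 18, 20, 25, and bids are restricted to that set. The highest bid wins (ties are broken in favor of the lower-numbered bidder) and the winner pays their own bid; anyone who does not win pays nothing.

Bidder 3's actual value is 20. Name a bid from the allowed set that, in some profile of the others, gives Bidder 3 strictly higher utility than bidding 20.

18

Suppose Bidder 1 bids 5, Bidder 2 bids 5, Bidder 4 bids 5 and Bidder 5 bids 5.
Bid 20: wins, pays 20, utility 20 - 20 = 0.
Bid 18: wins, pays 18, utility 20 - 18 = 2.
So bidding 18 beats truth here (2 > 0).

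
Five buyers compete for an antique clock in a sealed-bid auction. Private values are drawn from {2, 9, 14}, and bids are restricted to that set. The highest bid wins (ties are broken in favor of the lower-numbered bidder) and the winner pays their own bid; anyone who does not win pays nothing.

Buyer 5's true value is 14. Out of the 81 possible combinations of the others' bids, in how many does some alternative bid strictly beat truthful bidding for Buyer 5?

1

Others bid (2, 2, 2, 2): truth gives 0; bid 9 gives 5 > 0. Violating.
Others bid (2, 2, 2, 9): truth gives 0; no alternative beats it.
Others bid (2, 2, 2, 14): truth gives 0; no alternative beats it.
(Checking all 81 profiles: 1 has a profitable deviation, 80 do not.)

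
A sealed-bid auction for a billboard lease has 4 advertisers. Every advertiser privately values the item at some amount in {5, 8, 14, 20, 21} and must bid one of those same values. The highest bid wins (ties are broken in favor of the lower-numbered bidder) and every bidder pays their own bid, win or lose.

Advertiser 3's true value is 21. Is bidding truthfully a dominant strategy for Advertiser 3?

No

Consider the case where Advertiser 1 bids 5, Advertiser 2 bids 5 and Advertiser 4 bids 5.
Truthful bid 21: wins, pays 21, utility 21 - 21 = 0.
Bid 8 instead: wins, pays 8, utility 21 - 8 = 13.
Since 13 > 0, bidding 8 is strictly better here, so truthful bidding is not dominant.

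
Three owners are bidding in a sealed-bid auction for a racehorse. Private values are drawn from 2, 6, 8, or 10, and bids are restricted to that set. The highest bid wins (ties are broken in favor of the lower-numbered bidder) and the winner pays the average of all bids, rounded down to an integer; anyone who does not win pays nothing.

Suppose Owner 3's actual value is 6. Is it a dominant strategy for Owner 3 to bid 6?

No

Consider the case where Owner 1 bids 2 and Owner 2 bids 6.
Truthful bid 6: loses, pays 0, utility 0.
Bid 8 instead: wins, pays 5, utility 6 - 5 = 1.
Since 1 > 0, bidding 8 is strictly better here, so truthful bidding is not dominant.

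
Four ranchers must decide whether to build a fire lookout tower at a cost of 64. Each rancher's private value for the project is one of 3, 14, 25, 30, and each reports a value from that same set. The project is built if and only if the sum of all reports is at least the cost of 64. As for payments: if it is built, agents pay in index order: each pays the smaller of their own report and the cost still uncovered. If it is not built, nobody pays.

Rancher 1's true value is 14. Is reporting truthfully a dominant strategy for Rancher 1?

Consider the case where Rancher 2 reports 3, Rancher 3 reports 30 and Rancher 4 reports 30.
Truthful report 14: project built, pays 14, utility 14 - 14 = 0.
Report 3 instead: project built, pays 3, utility 14 - 3 = 11.
Since 11 > 0, reporting 3 is strictly better here, so truthful reporting is not dominant.

No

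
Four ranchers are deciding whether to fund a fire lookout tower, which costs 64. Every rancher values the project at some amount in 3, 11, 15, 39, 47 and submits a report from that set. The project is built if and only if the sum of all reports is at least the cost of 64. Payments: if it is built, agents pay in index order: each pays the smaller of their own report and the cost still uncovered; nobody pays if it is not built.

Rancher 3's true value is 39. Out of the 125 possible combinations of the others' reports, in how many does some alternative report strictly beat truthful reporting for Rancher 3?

63

Others report (3, 3, 47): truth gives 0; report 11 gives 28 > 0. Violating.
Others report (3, 11, 39): truth gives 0; report 11 gives 28 > 0. Violating.
Others report (3, 11, 47): truth gives 0; report 3 gives 36 > 0. Violating.
Others report (3, 15, 39): truth gives 0; report 11 gives 28 > 0. Violating.
Others report (3, 3, 3): truth gives 0; no alternative beats it.
Others report (3, 3, 11): truth gives 0; no alternative beats it.
(Checking all 125 profiles: 63 have a profitable deviation, 62 do not.)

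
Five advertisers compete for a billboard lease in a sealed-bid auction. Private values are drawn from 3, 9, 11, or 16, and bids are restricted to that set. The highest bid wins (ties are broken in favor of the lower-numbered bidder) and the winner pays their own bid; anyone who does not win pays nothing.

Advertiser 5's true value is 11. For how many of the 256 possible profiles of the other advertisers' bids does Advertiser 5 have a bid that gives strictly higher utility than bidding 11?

1

Others bid (3, 3, 3, 3): truth gives 0; bid 9 gives 2 > 0. Violating.
Others bid (3, 3, 3, 9): truth gives 0; no alternative beats it.
Others bid (3, 3, 3, 11): truth gives 0; no alternative beats it.
(Checking all 256 profiles: 1 has a profitable deviation, 255 do not.)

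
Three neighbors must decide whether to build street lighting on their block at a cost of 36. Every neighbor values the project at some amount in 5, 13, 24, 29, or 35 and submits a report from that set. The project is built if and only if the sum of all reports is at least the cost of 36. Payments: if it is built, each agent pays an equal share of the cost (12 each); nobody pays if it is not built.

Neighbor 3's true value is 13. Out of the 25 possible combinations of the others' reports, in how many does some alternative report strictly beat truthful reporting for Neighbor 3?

Others report (5, 5): truth gives 0; report 29 gives 1 > 0. Violating.
Others report (5, 13): truth gives 0; report 24 gives 1 > 0. Violating.
Others report (13, 5): truth gives 0; report 24 gives 1 > 0. Violating.
Others report (5, 24): truth gives 1; no alternative beats it.
Others report (5, 29): truth gives 1; no alternative beats it.
(Checking all 25 profiles: 3 have a profitable deviation, 22 do not.)

3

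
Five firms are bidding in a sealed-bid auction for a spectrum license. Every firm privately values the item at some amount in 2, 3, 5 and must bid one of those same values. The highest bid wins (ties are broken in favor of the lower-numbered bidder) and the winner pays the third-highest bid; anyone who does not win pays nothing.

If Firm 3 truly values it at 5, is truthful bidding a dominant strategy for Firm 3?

Yes

Check each profile of the others' bids and compare truth against every alternative bid.
Others bid (2, 2, 2, 5): truth gives 3, best alternative gives 0.
Others bid (2, 2, 5, 2): truth gives 3, best alternative gives 0.
Others bid (2, 3, 2, 2): truth gives 3, best alternative gives 0.
Others bid (3, 2, 2, 2): truth gives 3, best alternative gives 0.
Others bid (2, 2, 3, 5): truth gives 2, best alternative gives 0.
Others bid (2, 2, 5, 3): truth gives 2, best alternative gives 0.
(Remaining 75 profiles checked similarly; truth is weakly best in each.)
In every case the truthful bid is at least as good as any alternative, so it is a dominant strategy.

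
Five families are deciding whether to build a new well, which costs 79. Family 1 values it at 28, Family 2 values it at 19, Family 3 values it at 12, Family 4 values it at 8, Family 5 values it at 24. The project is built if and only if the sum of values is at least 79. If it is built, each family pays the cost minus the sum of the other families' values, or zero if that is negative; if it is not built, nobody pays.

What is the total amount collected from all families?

Total value 91 ≥ cost 79, so it is built.
Family 1: others sum to 63; max(0, 79 - 63) = 16.
Family 2: others sum to 72; max(0, 79 - 72) = 7.
Family 3: others sum to 79; max(0, 79 - 79) = 0.
Family 4: others sum to 83; max(0, 79 - 83) = 0.
Family 5: others sum to 67; max(0, 79 - 67) = 12.
Total collected = 16 + 7 + 0 + 0 + 12 = 35.

35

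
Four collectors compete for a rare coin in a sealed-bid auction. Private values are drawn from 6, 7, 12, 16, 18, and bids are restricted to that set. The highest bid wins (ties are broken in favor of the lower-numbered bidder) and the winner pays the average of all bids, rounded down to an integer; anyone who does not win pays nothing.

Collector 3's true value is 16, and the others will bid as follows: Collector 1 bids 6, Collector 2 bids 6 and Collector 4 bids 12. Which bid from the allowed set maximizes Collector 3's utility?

Bid 6: loses, pays 0, utility 0.
Bid 7: loses, pays 0, utility 0.
Bid 12: wins, pays 9, utility 16 - 9 = 7.
Bid 16: wins, pays 10, utility 16 - 10 = 6.
Bid 18: wins, pays 10, utility 16 - 10 = 6.
The best choice is 12 with utility 7.

12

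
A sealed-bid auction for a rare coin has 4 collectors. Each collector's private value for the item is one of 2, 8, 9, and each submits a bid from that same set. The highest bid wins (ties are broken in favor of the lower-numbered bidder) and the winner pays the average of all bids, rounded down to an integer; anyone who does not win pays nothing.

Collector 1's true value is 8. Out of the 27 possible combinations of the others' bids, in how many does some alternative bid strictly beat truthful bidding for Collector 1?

13

Others bid (2, 2, 2): truth gives 5; bid 2 gives 6 > 5. Violating.
Others bid (2, 2, 9): truth gives 0; bid 9 gives 3 > 0. Violating.
Others bid (2, 8, 9): truth gives 0; bid 9 gives 1 > 0. Violating.
Others bid (2, 9, 2): truth gives 0; bid 9 gives 3 > 0. Violating.
Others bid (2, 2, 8): truth gives 3; no alternative beats it.
Others bid (2, 8, 2): truth gives 3; no alternative beats it.
(Checking all 27 profiles: 13 have a profitable deviation, 14 do not.)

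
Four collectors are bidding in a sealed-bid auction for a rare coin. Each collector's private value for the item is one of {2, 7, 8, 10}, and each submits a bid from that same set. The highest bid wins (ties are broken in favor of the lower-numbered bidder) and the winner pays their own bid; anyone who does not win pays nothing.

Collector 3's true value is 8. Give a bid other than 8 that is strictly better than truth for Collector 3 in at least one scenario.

7

Suppose Collector 1 bids 2, Collector 2 bids 2 and Collector 4 bids 2.
Bid 8: wins, pays 8, utility 8 - 8 = 0.
Bid 7: wins, pays 7, utility 8 - 7 = 1.
So bidding 7 beats truth here (1 > 0).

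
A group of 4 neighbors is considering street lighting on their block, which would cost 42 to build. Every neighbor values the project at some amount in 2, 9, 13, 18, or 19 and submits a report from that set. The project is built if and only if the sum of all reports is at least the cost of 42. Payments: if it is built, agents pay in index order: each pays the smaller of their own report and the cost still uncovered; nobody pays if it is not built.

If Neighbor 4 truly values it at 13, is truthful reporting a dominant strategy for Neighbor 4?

Check each profile of the others' reports and compare truth against every alternative report.
Others report (9, 18, 18): truth gives 13, best alternative gives 13.
Others report (9, 18, 19): truth gives 13, best alternative gives 13.
Others report (9, 19, 18): truth gives 13, best alternative gives 13.
Others report (9, 19, 19): truth gives 13, best alternative gives 13.
Others report (13, 13, 18): truth gives 13, best alternative gives 13.
Others report (13, 13, 19): truth gives 13, best alternative gives 13.
(Remaining 119 profiles checked similarly; truth is weakly best in each.)
In every case the truthful report is at least as good as any alternative, so it is a dominant strategy.

Yes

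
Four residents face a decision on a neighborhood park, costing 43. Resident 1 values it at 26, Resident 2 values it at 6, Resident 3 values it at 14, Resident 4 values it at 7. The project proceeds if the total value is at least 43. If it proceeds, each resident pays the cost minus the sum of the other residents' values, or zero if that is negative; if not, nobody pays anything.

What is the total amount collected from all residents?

Total value 53 ≥ cost 43, so it is built.
Resident 1: others sum to 27; max(0, 43 - 27) = 16.
Resident 2: others sum to 47; max(0, 43 - 47) = 0.
Resident 3: others sum to 39; max(0, 43 - 39) = 4.
Resident 4: others sum to 46; max(0, 43 - 46) = 0.
Total collected = 16 + 0 + 4 + 0 = 20.

20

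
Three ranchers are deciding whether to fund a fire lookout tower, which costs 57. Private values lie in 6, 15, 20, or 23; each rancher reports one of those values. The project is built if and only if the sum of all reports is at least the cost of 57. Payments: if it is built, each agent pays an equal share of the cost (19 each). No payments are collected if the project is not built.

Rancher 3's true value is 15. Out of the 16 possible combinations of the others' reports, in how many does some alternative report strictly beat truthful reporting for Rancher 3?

Others report (20, 23): truth gives -4; report 6 gives 0 > -4. Violating.
Others report (23, 20): truth gives -4; report 6 gives 0 > -4. Violating.
Others report (23, 23): truth gives -4; report 6 gives 0 > -4. Violating.
Others report (6, 6): truth gives 0; no alternative beats it.
Others report (6, 15): truth gives 0; no alternative beats it.
(Checking all 16 profiles: 3 have a profitable deviation, 13 do not.)

3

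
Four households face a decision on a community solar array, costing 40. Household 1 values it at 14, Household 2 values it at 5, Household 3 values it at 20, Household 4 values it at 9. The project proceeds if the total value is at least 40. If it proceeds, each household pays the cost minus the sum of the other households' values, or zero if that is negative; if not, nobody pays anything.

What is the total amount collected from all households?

Total value 48 ≥ cost 40, so it is built.
Household 1: others sum to 34; max(0, 40 - 34) = 6.
Household 2: others sum to 43; max(0, 40 - 43) = 0.
Household 3: others sum to 28; max(0, 40 - 28) = 12.
Household 4: others sum to 39; max(0, 40 - 39) = 1.
Total collected = 6 + 0 + 12 + 1 = 19.

19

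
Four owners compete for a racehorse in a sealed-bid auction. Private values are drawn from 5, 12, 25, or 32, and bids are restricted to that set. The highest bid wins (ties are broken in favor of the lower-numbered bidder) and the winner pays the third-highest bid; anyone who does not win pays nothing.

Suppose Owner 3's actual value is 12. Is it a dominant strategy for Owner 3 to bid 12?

No

Consider the case where Owner 1 bids 5, Owner 2 bids 5 and Owner 4 bids 25.
Truthful bid 12: loses, pays 0, utility 0.
Bid 25 instead: wins, pays 5, utility 12 - 5 = 7.
Since 7 > 0, bidding 25 is strictly better here, so truthful bidding is not dominant.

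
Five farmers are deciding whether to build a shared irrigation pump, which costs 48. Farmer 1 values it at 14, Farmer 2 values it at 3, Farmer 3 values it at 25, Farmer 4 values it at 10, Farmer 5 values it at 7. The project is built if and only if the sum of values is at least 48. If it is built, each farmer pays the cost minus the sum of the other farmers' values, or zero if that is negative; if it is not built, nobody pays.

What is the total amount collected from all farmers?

17

Total value 59 ≥ cost 48, so it is built.
Farmer 1: others sum to 45; max(0, 48 - 45) = 3.
Farmer 2: others sum to 56; max(0, 48 - 56) = 0.
Farmer 3: others sum to 34; max(0, 48 - 34) = 14.
Farmer 4: others sum to 49; max(0, 48 - 49) = 0.
Farmer 5: others sum to 52; max(0, 48 - 52) = 0.
Total collected = 3 + 0 + 14 + 0 + 0 = 17.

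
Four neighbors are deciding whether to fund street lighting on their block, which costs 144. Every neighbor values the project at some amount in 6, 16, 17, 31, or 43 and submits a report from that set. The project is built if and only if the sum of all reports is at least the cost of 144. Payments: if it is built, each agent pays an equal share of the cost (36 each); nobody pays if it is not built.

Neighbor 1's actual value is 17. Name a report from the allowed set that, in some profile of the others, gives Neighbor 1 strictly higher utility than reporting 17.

6

Suppose Neighbor 2 reports 43, Neighbor 3 reports 43 and Neighbor 4 reports 43.
Report 17: project built, pays 36, utility 17 - 36 = -19.
Report 6: project not built, utility 0.
So reporting 6 beats truth here (0 > -19).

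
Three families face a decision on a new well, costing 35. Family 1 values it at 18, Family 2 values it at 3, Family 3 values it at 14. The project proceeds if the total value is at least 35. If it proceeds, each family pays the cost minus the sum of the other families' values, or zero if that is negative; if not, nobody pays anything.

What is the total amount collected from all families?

35

Total value 35 ≥ cost 35, so it is built.
Family 1: others sum to 17; max(0, 35 - 17) = 18.
Family 2: others sum to 32; max(0, 35 - 32) = 3.
Family 3: others sum to 21; max(0, 35 - 21) = 14.
Total collected = 18 + 3 + 14 = 35.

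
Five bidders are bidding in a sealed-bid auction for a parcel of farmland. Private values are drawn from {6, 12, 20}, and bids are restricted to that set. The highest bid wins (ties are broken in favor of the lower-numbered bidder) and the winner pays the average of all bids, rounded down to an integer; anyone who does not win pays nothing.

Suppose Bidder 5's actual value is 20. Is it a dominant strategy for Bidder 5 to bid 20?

Consider the case where Bidder 1 bids 6, Bidder 2 bids 6, Bidder 3 bids 6 and Bidder 4 bids 6.
Truthful bid 20: wins, pays 8, utility 20 - 8 = 12.
Bid 12 instead: wins, pays 7, utility 20 - 7 = 13.
Since 13 > 12, bidding 12 is strictly better here, so truthful bidding is not dominant.

No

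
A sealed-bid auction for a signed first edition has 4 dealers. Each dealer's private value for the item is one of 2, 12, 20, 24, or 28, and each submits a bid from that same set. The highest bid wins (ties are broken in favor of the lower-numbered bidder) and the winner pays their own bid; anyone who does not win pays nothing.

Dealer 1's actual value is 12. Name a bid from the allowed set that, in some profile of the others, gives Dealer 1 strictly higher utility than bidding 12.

Suppose Dealer 2 bids 2, Dealer 3 bids 2 and Dealer 4 bids 2.
Bid 12: wins, pays 12, utility 12 - 12 = 0.
Bid 2: wins, pays 2, utility 12 - 2 = 10.
So bidding 2 beats truth here (10 > 0).

2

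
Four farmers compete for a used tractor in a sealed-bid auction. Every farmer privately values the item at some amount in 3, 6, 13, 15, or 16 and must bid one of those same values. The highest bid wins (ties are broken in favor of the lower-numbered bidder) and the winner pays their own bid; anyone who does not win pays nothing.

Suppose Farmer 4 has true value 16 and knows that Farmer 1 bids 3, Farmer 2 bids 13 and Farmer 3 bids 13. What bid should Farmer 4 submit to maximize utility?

15

Bid 3: loses, pays 0, utility 0.
Bid 6: loses, pays 0, utility 0.
Bid 13: loses, pays 0, utility 0.
Bid 15: wins, pays 15, utility 16 - 15 = 1.
Bid 16: wins, pays 16, utility 16 - 16 = 0.
The best choice is 15 with utility 1.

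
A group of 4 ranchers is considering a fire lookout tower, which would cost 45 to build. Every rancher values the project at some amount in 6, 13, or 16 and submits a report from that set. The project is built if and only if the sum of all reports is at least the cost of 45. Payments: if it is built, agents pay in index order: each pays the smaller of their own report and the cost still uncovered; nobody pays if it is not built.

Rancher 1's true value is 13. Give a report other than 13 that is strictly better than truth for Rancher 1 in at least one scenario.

6

Suppose Rancher 2 reports 13, Rancher 3 reports 13 and Rancher 4 reports 13.
Report 13: project built, pays 13, utility 13 - 13 = 0.
Report 6: project built, pays 6, utility 13 - 6 = 7.
So reporting 6 beats truth here (7 > 0).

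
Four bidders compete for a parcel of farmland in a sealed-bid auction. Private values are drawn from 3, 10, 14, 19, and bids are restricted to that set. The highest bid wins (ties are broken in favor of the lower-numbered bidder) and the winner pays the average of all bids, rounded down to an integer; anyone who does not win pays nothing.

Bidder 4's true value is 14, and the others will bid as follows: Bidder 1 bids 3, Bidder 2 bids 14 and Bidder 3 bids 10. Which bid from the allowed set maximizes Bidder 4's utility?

19

Bid 3: loses, pays 0, utility 0.
Bid 10: loses, pays 0, utility 0.
Bid 14: loses, pays 0, utility 0.
Bid 19: wins, pays 11, utility 14 - 11 = 3.
The best choice is 19 with utility 3.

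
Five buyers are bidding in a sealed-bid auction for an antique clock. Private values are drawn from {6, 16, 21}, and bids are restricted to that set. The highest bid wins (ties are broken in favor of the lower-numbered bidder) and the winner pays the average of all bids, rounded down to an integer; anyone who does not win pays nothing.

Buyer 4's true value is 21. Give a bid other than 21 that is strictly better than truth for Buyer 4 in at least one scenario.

Suppose Buyer 1 bids 6, Buyer 2 bids 6, Buyer 3 bids 6 and Buyer 5 bids 6.
Bid 21: wins, pays 9, utility 21 - 9 = 12.
Bid 16: wins, pays 8, utility 21 - 8 = 13.
So bidding 16 beats truth here (13 > 12).

16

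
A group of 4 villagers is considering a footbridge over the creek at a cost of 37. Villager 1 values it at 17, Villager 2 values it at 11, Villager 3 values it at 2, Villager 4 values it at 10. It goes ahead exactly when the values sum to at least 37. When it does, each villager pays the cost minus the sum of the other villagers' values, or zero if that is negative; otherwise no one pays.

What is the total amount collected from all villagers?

Total value 40 ≥ cost 37, so it is built.
Villager 1: others sum to 23; max(0, 37 - 23) = 14.
Villager 2: others sum to 29; max(0, 37 - 29) = 8.
Villager 3: others sum to 38; max(0, 37 - 38) = 0.
Villager 4: others sum to 30; max(0, 37 - 30) = 7.
Total collected = 14 + 8 + 0 + 7 = 29.

29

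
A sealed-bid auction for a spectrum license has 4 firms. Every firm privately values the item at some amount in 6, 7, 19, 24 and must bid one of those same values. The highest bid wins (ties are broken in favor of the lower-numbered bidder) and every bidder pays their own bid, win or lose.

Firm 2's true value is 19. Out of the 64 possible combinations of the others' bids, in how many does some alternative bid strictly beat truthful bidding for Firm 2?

50

Others bid (6, 6, 6): truth gives 0; bid 7 gives 12 > 0. Violating.
Others bid (6, 6, 7): truth gives 0; bid 7 gives 12 > 0. Violating.
Others bid (6, 6, 24): truth gives -19; bid 24 gives -5 > -19. Violating.
Others bid (6, 7, 6): truth gives 0; bid 7 gives 12 > 0. Violating.
Others bid (6, 6, 19): truth gives 0; no alternative beats it.
Others bid (6, 7, 19): truth gives 0; no alternative beats it.
(Checking all 64 profiles: 50 have a profitable deviation, 14 do not.)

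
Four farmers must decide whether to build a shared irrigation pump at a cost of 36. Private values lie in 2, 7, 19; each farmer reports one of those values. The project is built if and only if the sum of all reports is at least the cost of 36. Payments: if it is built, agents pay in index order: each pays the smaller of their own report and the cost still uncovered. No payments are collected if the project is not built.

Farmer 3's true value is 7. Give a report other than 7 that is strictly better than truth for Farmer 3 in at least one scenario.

Suppose Farmer 1 reports 2, Farmer 2 reports 19 and Farmer 4 reports 19.
Report 7: project built, pays 7, utility 7 - 7 = 0.
Report 2: project built, pays 2, utility 7 - 2 = 5.
So reporting 2 beats truth here (5 > 0).

2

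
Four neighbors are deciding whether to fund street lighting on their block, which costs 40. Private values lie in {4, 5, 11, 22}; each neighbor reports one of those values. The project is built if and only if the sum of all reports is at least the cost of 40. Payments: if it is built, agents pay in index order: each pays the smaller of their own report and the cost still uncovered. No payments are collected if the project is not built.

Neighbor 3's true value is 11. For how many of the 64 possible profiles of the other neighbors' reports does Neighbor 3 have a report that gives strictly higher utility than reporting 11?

Others report (4, 11, 22): truth gives 0; report 4 gives 7 > 0. Violating.
Others report (4, 22, 11): truth gives 0; report 4 gives 7 > 0. Violating.
Others report (4, 22, 22): truth gives 0; report 4 gives 7 > 0. Violating.
Others report (5, 11, 22): truth gives 0; report 4 gives 7 > 0. Violating.
Others report (4, 4, 4): truth gives 0; no alternative beats it.
Others report (4, 4, 5): truth gives 0; no alternative beats it.
(Checking all 64 profiles: 21 have a profitable deviation, 43 do not.)

21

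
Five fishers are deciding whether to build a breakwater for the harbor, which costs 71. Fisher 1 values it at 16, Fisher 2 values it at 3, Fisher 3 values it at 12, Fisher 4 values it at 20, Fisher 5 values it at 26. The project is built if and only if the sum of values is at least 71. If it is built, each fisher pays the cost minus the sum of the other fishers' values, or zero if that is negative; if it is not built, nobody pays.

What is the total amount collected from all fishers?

Total value 77 ≥ cost 71, so it is built.
Fisher 1: others sum to 61; max(0, 71 - 61) = 10.
Fisher 2: others sum to 74; max(0, 71 - 74) = 0.
Fisher 3: others sum to 65; max(0, 71 - 65) = 6.
Fisher 4: others sum to 57; max(0, 71 - 57) = 14.
Fisher 5: others sum to 51; max(0, 71 - 51) = 20.
Total collected = 10 + 0 + 6 + 14 + 20 = 50.

50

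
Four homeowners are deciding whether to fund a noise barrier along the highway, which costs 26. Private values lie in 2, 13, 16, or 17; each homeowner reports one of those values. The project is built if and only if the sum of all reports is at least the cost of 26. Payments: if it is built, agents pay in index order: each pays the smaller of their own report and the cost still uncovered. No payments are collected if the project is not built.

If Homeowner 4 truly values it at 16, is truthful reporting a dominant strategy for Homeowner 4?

Yes

Check each profile of the others' reports and compare truth against every alternative report.
Others report (2, 13, 13): truth gives 16, best alternative gives 16.
Others report (2, 13, 16): truth gives 16, best alternative gives 16.
Others report (2, 13, 17): truth gives 16, best alternative gives 16.
Others report (2, 16, 13): truth gives 16, best alternative gives 16.
Others report (2, 16, 16): truth gives 16, best alternative gives 16.
Others report (2, 16, 17): truth gives 16, best alternative gives 16.
(Remaining 58 profiles checked similarly; truth is weakly best in each.)
In every case the truthful report is at least as good as any alternative, so it is a dominant strategy.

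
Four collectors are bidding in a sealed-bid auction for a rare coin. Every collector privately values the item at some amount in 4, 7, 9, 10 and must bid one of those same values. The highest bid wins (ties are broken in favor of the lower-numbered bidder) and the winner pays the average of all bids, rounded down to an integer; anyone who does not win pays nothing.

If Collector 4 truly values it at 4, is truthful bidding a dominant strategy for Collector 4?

Yes

Check each profile of the others' bids and compare truth against every alternative bid.
Others bid (4, 4, 4): truth gives 0, best alternative gives 0.
Others bid (4, 4, 7): truth gives 0, best alternative gives 0.
Others bid (4, 4, 9): truth gives 0, best alternative gives 0.
Others bid (4, 4, 10): truth gives 0, best alternative gives 0.
Others bid (4, 7, 4): truth gives 0, best alternative gives 0.
Others bid (4, 7, 7): truth gives 0, best alternative gives 0.
(Remaining 58 profiles checked similarly; truth is weakly best in each.)
In every case the truthful bid is at least as good as any alternative, so it is a dominant strategy.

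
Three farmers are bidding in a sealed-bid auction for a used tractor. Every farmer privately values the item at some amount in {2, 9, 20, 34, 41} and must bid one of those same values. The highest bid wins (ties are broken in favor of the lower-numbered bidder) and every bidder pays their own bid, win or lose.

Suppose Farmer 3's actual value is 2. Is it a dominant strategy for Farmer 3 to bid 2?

Check each profile of the others' bids and compare truth against every alternative bid.
Others bid (2, 9): truth gives -2, best alternative gives -9.
Others bid (2, 20): truth gives -2, best alternative gives -9.
Others bid (2, 34): truth gives -2, best alternative gives -9.
Others bid (2, 41): truth gives -2, best alternative gives -9.
Others bid (9, 2): truth gives -2, best alternative gives -9.
Others bid (9, 9): truth gives -2, best alternative gives -9.
(Remaining 19 profiles checked similarly; truth is weakly best in each.)
In every case the truthful bid is at least as good as any alternative, so it is a dominant strategy.

Yes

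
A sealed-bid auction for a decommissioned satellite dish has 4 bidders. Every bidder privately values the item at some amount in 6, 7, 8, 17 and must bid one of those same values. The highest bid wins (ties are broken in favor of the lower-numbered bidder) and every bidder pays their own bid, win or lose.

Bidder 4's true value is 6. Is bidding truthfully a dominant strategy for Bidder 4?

No

Consider the case where Bidder 1 bids 6, Bidder 2 bids 6 and Bidder 3 bids 6.
Truthful bid 6: loses but pays 6, utility -6.
Bid 7 instead: wins, pays 7, utility 6 - 7 = -1.
Since -1 > -6, bidding 7 is strictly better here, so truthful bidding is not dominant.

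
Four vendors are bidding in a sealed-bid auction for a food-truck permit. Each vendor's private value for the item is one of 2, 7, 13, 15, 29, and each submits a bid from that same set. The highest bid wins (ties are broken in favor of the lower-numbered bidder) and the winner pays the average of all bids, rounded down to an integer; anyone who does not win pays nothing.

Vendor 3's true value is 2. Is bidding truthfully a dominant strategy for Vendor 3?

Yes

Check each profile of the others' bids and compare truth against every alternative bid.
Others bid (2, 2, 7): truth gives 0, best alternative gives -2.
Others bid (2, 2, 2): truth gives 0, best alternative gives -1.
Others bid (2, 2, 13): truth gives 0, best alternative gives 0.
Others bid (2, 2, 15): truth gives 0, best alternative gives 0.
Others bid (2, 2, 29): truth gives 0, best alternative gives 0.
Others bid (2, 7, 2): truth gives 0, best alternative gives 0.
(Remaining 119 profiles checked similarly; truth is weakly best in each.)
In every case the truthful bid is at least as good as any alternative, so it is a dominant strategy.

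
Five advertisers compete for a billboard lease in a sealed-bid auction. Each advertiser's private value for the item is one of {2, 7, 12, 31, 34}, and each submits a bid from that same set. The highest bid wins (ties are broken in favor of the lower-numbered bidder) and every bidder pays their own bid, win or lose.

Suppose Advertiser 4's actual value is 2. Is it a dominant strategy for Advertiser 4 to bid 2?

Check each profile of the others' bids and compare truth against every alternative bid.
Others bid (2, 2, 2, 12): truth gives -2, best alternative gives -7.
Others bid (2, 2, 2, 31): truth gives -2, best alternative gives -7.
Others bid (2, 2, 2, 34): truth gives -2, best alternative gives -7.
Others bid (2, 2, 7, 2): truth gives -2, best alternative gives -7.
Others bid (2, 2, 7, 7): truth gives -2, best alternative gives -7.
Others bid (2, 2, 7, 12): truth gives -2, best alternative gives -7.
(Remaining 619 profiles checked similarly; truth is weakly best in each.)
In every case the truthful bid is at least as good as any alternative, so it is a dominant strategy.

Yes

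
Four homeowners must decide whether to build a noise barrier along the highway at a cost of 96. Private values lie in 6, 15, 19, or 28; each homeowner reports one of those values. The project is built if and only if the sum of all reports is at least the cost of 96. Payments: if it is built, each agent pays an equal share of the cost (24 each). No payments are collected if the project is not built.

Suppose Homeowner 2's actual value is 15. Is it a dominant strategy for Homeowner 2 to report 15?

No

Consider the case where Homeowner 1 reports 28, Homeowner 3 reports 28 and Homeowner 4 reports 28.
Truthful report 15: project built, pays 24, utility 15 - 24 = -9.
Report 6 instead: project not built, utility 0.
Since 0 > -9, reporting 6 is strictly better here, so truthful reporting is not dominant.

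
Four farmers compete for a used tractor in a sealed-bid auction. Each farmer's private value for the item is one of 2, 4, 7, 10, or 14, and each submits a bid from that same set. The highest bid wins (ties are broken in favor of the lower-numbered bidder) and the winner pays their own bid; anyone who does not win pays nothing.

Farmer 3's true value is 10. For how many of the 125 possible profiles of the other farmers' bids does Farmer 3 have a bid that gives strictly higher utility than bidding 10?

Others bid (2, 2, 2): truth gives 0; bid 4 gives 6 > 0. Violating.
Others bid (2, 2, 4): truth gives 0; bid 4 gives 6 > 0. Violating.
Others bid (2, 2, 7): truth gives 0; bid 7 gives 3 > 0. Violating.
Others bid (2, 4, 2): truth gives 0; bid 7 gives 3 > 0. Violating.
Others bid (2, 2, 10): truth gives 0; no alternative beats it.
Others bid (2, 2, 14): truth gives 0; no alternative beats it.
(Checking all 125 profiles: 12 have a profitable deviation, 113 do not.)

12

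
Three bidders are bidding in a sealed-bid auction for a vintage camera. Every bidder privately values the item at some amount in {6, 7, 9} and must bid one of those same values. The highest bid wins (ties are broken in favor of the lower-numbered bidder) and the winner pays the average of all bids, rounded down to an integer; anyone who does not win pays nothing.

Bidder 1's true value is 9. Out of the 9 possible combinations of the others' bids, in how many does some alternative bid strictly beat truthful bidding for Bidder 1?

3

Others bid (6, 6): truth gives 2; bid 6 gives 3 > 2. Violating.
Others bid (6, 7): truth gives 2; bid 7 gives 3 > 2. Violating.
Others bid (7, 6): truth gives 2; bid 7 gives 3 > 2. Violating.
Others bid (6, 9): truth gives 1; no alternative beats it.
Others bid (7, 7): truth gives 2; no alternative beats it.
(Checking all 9 profiles: 3 have a profitable deviation, 6 do not.)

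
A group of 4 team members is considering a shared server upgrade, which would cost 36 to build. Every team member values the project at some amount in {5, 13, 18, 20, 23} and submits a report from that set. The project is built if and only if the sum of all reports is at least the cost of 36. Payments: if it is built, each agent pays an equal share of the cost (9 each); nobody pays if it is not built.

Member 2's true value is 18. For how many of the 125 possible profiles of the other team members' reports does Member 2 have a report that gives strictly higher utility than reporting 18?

1

Others report (5, 5, 5): truth gives 0; report 23 gives 9 > 0. Violating.
Others report (5, 5, 13): truth gives 9; no alternative beats it.
Others report (5, 5, 18): truth gives 9; no alternative beats it.
(Checking all 125 profiles: 1 has a profitable deviation, 124 do not.)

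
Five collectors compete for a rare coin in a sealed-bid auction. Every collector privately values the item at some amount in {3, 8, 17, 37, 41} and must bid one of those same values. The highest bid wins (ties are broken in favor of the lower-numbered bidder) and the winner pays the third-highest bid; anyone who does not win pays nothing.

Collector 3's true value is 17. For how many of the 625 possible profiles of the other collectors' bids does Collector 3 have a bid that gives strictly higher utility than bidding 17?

Others bid (3, 3, 3, 37): truth gives 0; bid 37 gives 14 > 0. Violating.
Others bid (3, 3, 3, 41): truth gives 0; bid 41 gives 14 > 0. Violating.
Others bid (3, 3, 8, 37): truth gives 0; bid 37 gives 9 > 0. Violating.
Others bid (3, 3, 8, 41): truth gives 0; bid 41 gives 9 > 0. Violating.
Others bid (3, 3, 3, 3): truth gives 14; no alternative beats it.
Others bid (3, 3, 3, 8): truth gives 14; no alternative beats it.
(Checking all 625 profiles: 64 have a profitable deviation, 561 do not.)

64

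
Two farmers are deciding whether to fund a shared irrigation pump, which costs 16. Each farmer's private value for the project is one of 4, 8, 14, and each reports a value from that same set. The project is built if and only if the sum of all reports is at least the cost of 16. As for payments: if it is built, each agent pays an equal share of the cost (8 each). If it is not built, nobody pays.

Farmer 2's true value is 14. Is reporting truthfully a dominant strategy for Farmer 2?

Yes

Check each profile of the others' reports and compare truth against every alternative report.
Others report (4): truth gives 6, best alternative gives 0.
Others report (8): truth gives 6, best alternative gives 6.
Others report (14): truth gives 6, best alternative gives 6.
In every case the truthful report is at least as good as any alternative, so it is a dominant strategy.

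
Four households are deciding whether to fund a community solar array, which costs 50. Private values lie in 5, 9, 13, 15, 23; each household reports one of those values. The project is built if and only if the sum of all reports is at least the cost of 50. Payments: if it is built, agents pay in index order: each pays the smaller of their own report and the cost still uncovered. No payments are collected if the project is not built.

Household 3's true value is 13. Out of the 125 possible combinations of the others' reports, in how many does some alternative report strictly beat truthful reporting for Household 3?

54

Others report (5, 13, 23): truth gives 0; report 9 gives 4 > 0. Violating.
Others report (5, 15, 23): truth gives 0; report 9 gives 4 > 0. Violating.
Others report (5, 23, 13): truth gives 0; report 9 gives 4 > 0. Violating.
Others report (5, 23, 15): truth gives 0; report 9 gives 4 > 0. Violating.
Others report (5, 5, 5): truth gives 0; no alternative beats it.
Others report (5, 5, 9): truth gives 0; no alternative beats it.
(Checking all 125 profiles: 54 have a profitable deviation, 71 do not.)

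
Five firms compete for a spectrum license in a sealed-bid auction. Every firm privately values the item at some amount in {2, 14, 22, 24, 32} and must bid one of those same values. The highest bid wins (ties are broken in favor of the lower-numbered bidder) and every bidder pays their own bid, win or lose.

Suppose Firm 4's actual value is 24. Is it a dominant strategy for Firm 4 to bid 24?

No

Consider the case where Firm 1 bids 2, Firm 2 bids 2, Firm 3 bids 2 and Firm 5 bids 2.
Truthful bid 24: wins, pays 24, utility 24 - 24 = 0.
Bid 14 instead: wins, pays 14, utility 24 - 14 = 10.
Since 10 > 0, bidding 14 is strictly better here, so truthful bidding is not dominant.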